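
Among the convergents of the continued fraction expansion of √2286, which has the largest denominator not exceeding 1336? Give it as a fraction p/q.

√2286 = [47; 1, 4, 3, 10, 3, 4, 1, 94, …] (period length 8).
Convergents:
  p_0/q_0 = 47/1
  p_1/q_1 = 48/1
  p_2/q_2 = 239/5
  p_3/q_3 = 765/16
  p_4/q_4 = 7889/165
  p_5/q_5 = 24432/511
  p_6/q_6 = 105617/2209
q_5 = 511 ≤ 1336 < 2209 = q_6, so the answer is 24432/511.

24432/511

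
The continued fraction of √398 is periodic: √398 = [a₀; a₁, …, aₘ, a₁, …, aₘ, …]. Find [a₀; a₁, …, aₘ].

a₀ = ⌊√398⌋ = 19.
With m₀=0, d₀=1 and mₖ₊₁ = dₖaₖ − mₖ, dₖ₊₁ = (n − mₖ₊₁²)/dₖ, aₖ₊₁ = ⌊(a₀+mₖ₊₁)/dₖ₊₁⌋:
  k=1: m=19, d=37, a=1
  k=2: m=18, d=2, a=18
  k=3: m=18, d=37, a=1
  k=4: m=19, d=1, a=38
d=1 and a=2a₀=38 at k=4, so the next step gives (m, d) = (19, 37) again — its k=1 value — and the period has length 4.

[19; 1, 18, 1, 38]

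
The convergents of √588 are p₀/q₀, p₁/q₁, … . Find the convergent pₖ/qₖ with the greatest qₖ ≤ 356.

4680/193

√588 = [24; 4, 48, …] (period length 2).
Convergents:
  p_0/q_0 = 24/1
  p_1/q_1 = 97/4
  p_2/q_2 = 4680/193
  p_3/q_3 = 18817/776
q_2 = 193 ≤ 356 < 776 = q_3, so the answer is 4680/193.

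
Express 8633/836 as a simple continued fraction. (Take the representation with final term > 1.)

8633 = 10·836 + 273
836 = 3·273 + 17
273 = 16·17 + 1
17 = 17·1 + 0  (stop)
So 8633/836 = [10; 3, 16, 17].

[10; 3, 16, 17]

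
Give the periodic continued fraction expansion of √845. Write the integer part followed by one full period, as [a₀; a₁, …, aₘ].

a₀ = ⌊√845⌋ = 29.
With m₀=0, d₀=1 and mₖ₊₁ = dₖaₖ − mₖ, dₖ₊₁ = (n − mₖ₊₁²)/dₖ, aₖ₊₁ = ⌊(a₀+mₖ₊₁)/dₖ₊₁⌋:
  k=1: m=29, d=4, a=14
  k=2: m=27, d=29, a=1
  k=3: m=2, d=29, a=1
  k=4: m=27, d=4, a=14
  k=5: m=29, d=1, a=58
d=1 and a=2a₀=58 at k=5, so the next step gives (m, d) = (29, 4) again — its k=1 value — and the period has length 5.

[29; 14, 1, 1, 14, 58]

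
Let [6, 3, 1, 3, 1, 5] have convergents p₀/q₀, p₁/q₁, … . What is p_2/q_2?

Using pₖ = aₖpₖ₋₁ + pₖ₋₂, qₖ = aₖqₖ₋₁ + qₖ₋₂ (with p₋₁=1, p₋₂=0, q₋₁=0, q₋₂=1):
  k=0: a=6, p=6, q=1
  k=1: a=3, p=19, q=3
  k=2: a=1, p=25, q=4

25/4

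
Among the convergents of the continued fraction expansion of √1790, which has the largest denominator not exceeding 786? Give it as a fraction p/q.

18658/441

√1790 = [42; 3, 4, 8, 4, 3, 84, …] (period length 6).
Convergents:
  p_0/q_0 = 42/1
  p_1/q_1 = 127/3
  p_2/q_2 = 550/13
  p_3/q_3 = 4527/107
  p_4/q_4 = 18658/441
  p_5/q_5 = 60501/1430
q_4 = 441 ≤ 786 < 1430 = q_5, so the answer is 18658/441.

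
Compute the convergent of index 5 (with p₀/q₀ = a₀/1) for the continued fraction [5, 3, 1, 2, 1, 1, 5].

Using pₖ = aₖpₖ₋₁ + pₖ₋₂, qₖ = aₖqₖ₋₁ + qₖ₋₂ (with p₋₁=1, p₋₂=0, q₋₁=0, q₋₂=1):
  k=0: a=5, p=5, q=1
  k=1: a=3, p=16, q=3
  k=2: a=1, p=21, q=4
  k=3: a=2, p=58, q=11
  k=4: a=1, p=79, q=15
  k=5: a=1, p=137, q=26

137/26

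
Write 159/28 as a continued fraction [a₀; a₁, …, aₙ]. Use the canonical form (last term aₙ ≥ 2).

159 = 5·28 + 19
28 = 1·19 + 9
19 = 2·9 + 1
9 = 9·1 + 0  (stop)
So 159/28 = [5; 1, 2, 9].

[5; 1, 2, 9]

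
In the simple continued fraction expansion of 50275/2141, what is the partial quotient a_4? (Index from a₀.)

2

50275 = 23·2141 + 1032   →  a_0 = 23
2141 = 2·1032 + 77   →  a_1 = 2
1032 = 13·77 + 31   →  a_2 = 13
77 = 2·31 + 15   →  a_3 = 2
31 = 2·15 + 1   →  a_4 = 2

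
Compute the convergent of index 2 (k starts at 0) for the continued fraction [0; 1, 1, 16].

Using pₖ = aₖpₖ₋₁ + pₖ₋₂, qₖ = aₖqₖ₋₁ + qₖ₋₂ (with p₋₁=1, p₋₂=0, q₋₁=0, q₋₂=1):
  k=0: a=0, p=0, q=1
  k=1: a=1, p=1, q=1
  k=2: a=1, p=1, q=2

1/2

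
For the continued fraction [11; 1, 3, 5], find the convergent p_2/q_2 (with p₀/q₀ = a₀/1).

Using pₖ = aₖpₖ₋₁ + pₖ₋₂, qₖ = aₖqₖ₋₁ + qₖ₋₂ (with p₋₁=1, p₋₂=0, q₋₁=0, q₋₂=1):
  k=0: a=11, p=11, q=1
  k=1: a=1, p=12, q=1
  k=2: a=3, p=47, q=4

47/4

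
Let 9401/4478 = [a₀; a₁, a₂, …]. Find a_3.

9401 = 2·4478 + 445   →  a_0 = 2
4478 = 10·445 + 28   →  a_1 = 10
445 = 15·28 + 25   →  a_2 = 15
28 = 1·25 + 3   →  a_3 = 1

1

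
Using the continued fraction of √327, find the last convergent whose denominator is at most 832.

√327 = [18; 12, 36, …] (period length 2).
Convergents:
  p_0/q_0 = 18/1
  p_1/q_1 = 217/12
  p_2/q_2 = 7830/433
  p_3/q_3 = 94177/5208
q_2 = 433 ≤ 832 < 5208 = q_3, so the answer is 7830/433.

7830/433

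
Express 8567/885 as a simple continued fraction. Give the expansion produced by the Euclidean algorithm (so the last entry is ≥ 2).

[9; 1, 2, 7, 1, 6, 5]

8567 = 9·885 + 602
885 = 1·602 + 283
602 = 2·283 + 36
283 = 7·36 + 31
36 = 1·31 + 5
31 = 6·5 + 1
5 = 5·1 + 0  (stop)
So 8567/885 = [9; 1, 2, 7, 1, 6, 5].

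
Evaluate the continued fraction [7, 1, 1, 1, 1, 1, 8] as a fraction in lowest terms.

Using pₖ = aₖpₖ₋₁ + pₖ₋₂ and qₖ = aₖqₖ₋₁ + qₖ₋₂:
  k=0: a=7, p=7, q=1
  k=1: a=1, p=8, q=1
  k=2: a=1, p=15, q=2
  k=3: a=1, p=23, q=3
  k=4: a=1, p=38, q=5
  k=5: a=1, p=61, q=8
  k=6: a=8, p=526, q=69

526/69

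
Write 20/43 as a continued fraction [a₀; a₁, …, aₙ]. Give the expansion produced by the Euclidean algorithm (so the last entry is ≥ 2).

[0; 2, 6, 1, 2]

20 = 0·43 + 20
43 = 2·20 + 3
20 = 6·3 + 2
3 = 1·2 + 1
2 = 2·1 + 0  (stop)
So 20/43 = [0; 2, 6, 1, 2].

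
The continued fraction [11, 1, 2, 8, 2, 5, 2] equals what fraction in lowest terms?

7393/633

Using pₖ = aₖpₖ₋₁ + pₖ₋₂ and qₖ = aₖqₖ₋₁ + qₖ₋₂:
  k=0: a=11, p=11, q=1
  k=1: a=1, p=12, q=1
  k=2: a=2, p=35, q=3
  k=3: a=8, p=292, q=25
  k=4: a=2, p=619, q=53
  k=5: a=5, p=3387, q=290
  k=6: a=2, p=7393, q=633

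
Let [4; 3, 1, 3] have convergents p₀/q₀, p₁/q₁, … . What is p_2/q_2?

17/4

Using pₖ = aₖpₖ₋₁ + pₖ₋₂, qₖ = aₖqₖ₋₁ + qₖ₋₂ (with p₋₁=1, p₋₂=0, q₋₁=0, q₋₂=1):
  k=0: a=4, p=4, q=1
  k=1: a=3, p=13, q=3
  k=2: a=1, p=17, q=4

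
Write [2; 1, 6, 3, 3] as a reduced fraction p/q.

Fold from the inside: start with 3/1.
  3 + 1/3 = 10/3
  6 + 3/10 = 63/10
  1 + 10/63 = 73/63
  2 + 63/73 = 209/73

209/73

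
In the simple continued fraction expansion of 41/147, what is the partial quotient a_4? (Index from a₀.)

41 = 0·147 + 41   →  a_0 = 0
147 = 3·41 + 24   →  a_1 = 3
41 = 1·24 + 17   →  a_2 = 1
24 = 1·17 + 7   →  a_3 = 1
17 = 2·7 + 3   →  a_4 = 2

2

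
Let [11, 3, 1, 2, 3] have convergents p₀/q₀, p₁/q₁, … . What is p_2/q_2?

45/4

Using pₖ = aₖpₖ₋₁ + pₖ₋₂, qₖ = aₖqₖ₋₁ + qₖ₋₂ (with p₋₁=1, p₋₂=0, q₋₁=0, q₋₂=1):
  k=0: a=11, p=11, q=1
  k=1: a=3, p=34, q=3
  k=2: a=1, p=45, q=4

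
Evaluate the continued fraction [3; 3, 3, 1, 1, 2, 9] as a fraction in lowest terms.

1831/554

Fold from the inside: start with 9/1.
  2 + 1/9 = 19/9
  1 + 9/19 = 28/19
  1 + 19/28 = 47/28
  3 + 28/47 = 169/47
  3 + 47/169 = 554/169
  3 + 169/554 = 1831/554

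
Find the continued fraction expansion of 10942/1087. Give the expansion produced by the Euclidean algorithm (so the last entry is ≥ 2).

[10; 15, 10, 3, 2]

10942 = 10·1087 + 72
1087 = 15·72 + 7
72 = 10·7 + 2
7 = 3·2 + 1
2 = 2·1 + 0  (stop)
So 10942/1087 = [10; 15, 10, 3, 2].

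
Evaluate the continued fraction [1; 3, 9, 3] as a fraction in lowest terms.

Fold from the inside: start with 3/1.
  9 + 1/3 = 28/3
  3 + 3/28 = 87/28
  1 + 28/87 = 115/87

115/87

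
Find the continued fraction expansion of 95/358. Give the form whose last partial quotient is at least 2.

95 = 0×358 + 95
358 = 3×95 + 73
95 = 1×73 + 22
73 = 3×22 + 7
22 = 3×7 + 1
7 = 7×1 + 0  (stop)
So 95/358 = [0; 3, 1, 3, 3, 7].

[0; 3, 1, 3, 3, 7]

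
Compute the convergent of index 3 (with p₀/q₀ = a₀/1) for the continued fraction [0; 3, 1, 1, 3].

Using pₖ = aₖpₖ₋₁ + pₖ₋₂, qₖ = aₖqₖ₋₁ + qₖ₋₂ (with p₋₁=1, p₋₂=0, q₋₁=0, q₋₂=1):
  k=0: a=0, p=0, q=1
  k=1: a=3, p=1, q=3
  k=2: a=1, p=1, q=4
  k=3: a=1, p=2, q=7

2/7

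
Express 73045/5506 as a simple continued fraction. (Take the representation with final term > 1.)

73045 = 13*5506 + 1467
5506 = 3*1467 + 1105
1467 = 1*1105 + 362
1105 = 3*362 + 19
362 = 19*19 + 1
19 = 19*1 + 0  (stop)
So 73045/5506 = [13; 3, 1, 3, 19, 19].

[13; 3, 1, 3, 19, 19]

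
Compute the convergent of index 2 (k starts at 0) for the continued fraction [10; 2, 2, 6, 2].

Using pₖ = aₖpₖ₋₁ + pₖ₋₂, qₖ = aₖqₖ₋₁ + qₖ₋₂ (with p₋₁=1, p₋₂=0, q₋₁=0, q₋₂=1):
  k=0: a=10, p=10, q=1
  k=1: a=2, p=21, q=2
  k=2: a=2, p=52, q=5

52/5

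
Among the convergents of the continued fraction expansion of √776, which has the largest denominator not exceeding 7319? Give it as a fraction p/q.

76049/2730

√776 = [27; 1, 5, 1, 54, …] (period length 4).
Convergents:
  p_0/q_0 = 27/1
  p_1/q_1 = 28/1
  p_2/q_2 = 167/6
  p_3/q_3 = 195/7
  p_4/q_4 = 10697/384
  p_5/q_5 = 10892/391
  p_6/q_6 = 65157/2339
  p_7/q_7 = 76049/2730
  p_8/q_8 = 4171803/149759
q_7 = 2730 ≤ 7319 < 149759 = q_8, so the answer is 76049/2730.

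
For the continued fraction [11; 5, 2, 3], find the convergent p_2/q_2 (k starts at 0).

123/11

Using pₖ = aₖpₖ₋₁ + pₖ₋₂, qₖ = aₖqₖ₋₁ + qₖ₋₂ (with p₋₁=1, p₋₂=0, q₋₁=0, q₋₂=1):
  k=0: a=11, p=11, q=1
  k=1: a=5, p=56, q=5
  k=2: a=2, p=123, q=11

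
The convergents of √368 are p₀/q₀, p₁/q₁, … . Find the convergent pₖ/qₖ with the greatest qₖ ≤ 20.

211/11

√368 = [19; 5, 2, 5, 38, …] (period length 4).
Convergents:
  p_0/q_0 = 19/1
  p_1/q_1 = 96/5
  p_2/q_2 = 211/11
  p_3/q_3 = 1151/60
q_2 = 11 ≤ 20 < 60 = q_3, so the answer is 211/11.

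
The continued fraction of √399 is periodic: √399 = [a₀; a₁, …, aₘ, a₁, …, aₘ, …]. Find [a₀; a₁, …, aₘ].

a₀ = ⌊√399⌋ = 19.
With m₀=0, d₀=1 and mₖ₊₁ = dₖaₖ − mₖ, dₖ₊₁ = (n − mₖ₊₁²)/dₖ, aₖ₊₁ = ⌊(a₀+mₖ₊₁)/dₖ₊₁⌋:
  k=1: m=19, d=38, a=1
  k=2: m=19, d=1, a=38
d=1 and a=2a₀=38 at k=2, so the next step gives (m, d) = (19, 38) again — its k=1 value — and the period has length 2.

[19; 1, 38]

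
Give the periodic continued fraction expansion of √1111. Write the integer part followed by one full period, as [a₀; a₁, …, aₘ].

[33; 3, 66]

a₀ = ⌊√1111⌋ = 33.
With m₀=0, d₀=1 and mₖ₊₁ = dₖaₖ − mₖ, dₖ₊₁ = (n − mₖ₊₁²)/dₖ, aₖ₊₁ = ⌊(a₀+mₖ₊₁)/dₖ₊₁⌋:
  k=1: m=33, d=22, a=3
  k=2: m=33, d=1, a=66
d=1 and a=2a₀=66 at k=2, so the next step gives (m, d) = (33, 22) again — its k=1 value — and the period has length 2.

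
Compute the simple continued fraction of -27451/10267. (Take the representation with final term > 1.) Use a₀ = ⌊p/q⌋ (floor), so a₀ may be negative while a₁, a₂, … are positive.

-27451 = -3·10267 + 3350
10267 = 3·3350 + 217
3350 = 15·217 + 95
217 = 2·95 + 27
95 = 3·27 + 14
27 = 1·14 + 13
14 = 1·13 + 1
13 = 13·1 + 0  (stop)
So -27451/10267 = [-3; 3, 15, 2, 3, 1, 1, 13].

[-3; 3, 15, 2, 3, 1, 1, 13]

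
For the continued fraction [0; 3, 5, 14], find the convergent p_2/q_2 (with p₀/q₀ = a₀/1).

Using pₖ = aₖpₖ₋₁ + pₖ₋₂, qₖ = aₖqₖ₋₁ + qₖ₋₂ (with p₋₁=1, p₋₂=0, q₋₁=0, q₋₂=1):
  k=0: a=0, p=0, q=1
  k=1: a=3, p=1, q=3
  k=2: a=5, p=5, q=16

5/16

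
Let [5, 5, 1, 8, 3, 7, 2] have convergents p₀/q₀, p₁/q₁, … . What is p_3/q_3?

Using pₖ = aₖpₖ₋₁ + pₖ₋₂, qₖ = aₖqₖ₋₁ + qₖ₋₂ (with p₋₁=1, p₋₂=0, q₋₁=0, q₋₂=1):
  k=0: a=5, p=5, q=1
  k=1: a=5, p=26, q=5
  k=2: a=1, p=31, q=6
  k=3: a=8, p=274, q=53

274/53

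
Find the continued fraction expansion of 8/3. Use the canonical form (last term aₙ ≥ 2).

[2; 1, 2]

8 = 2*3 + 2
3 = 1*2 + 1
2 = 2*1 + 0  (stop)
So 8/3 = [2; 1, 2].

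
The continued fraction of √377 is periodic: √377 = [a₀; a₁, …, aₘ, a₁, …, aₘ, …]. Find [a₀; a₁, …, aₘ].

a₀ = ⌊√377⌋ = 19.

[19; 2, 2, 2, 38]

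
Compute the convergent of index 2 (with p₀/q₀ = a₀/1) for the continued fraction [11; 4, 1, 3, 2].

56/5

Using pₖ = aₖpₖ₋₁ + pₖ₋₂, qₖ = aₖqₖ₋₁ + qₖ₋₂ (with p₋₁=1, p₋₂=0, q₋₁=0, q₋₂=1):
  k=0: a=11, p=11, q=1
  k=1: a=4, p=45, q=4
  k=2: a=1, p=56, q=5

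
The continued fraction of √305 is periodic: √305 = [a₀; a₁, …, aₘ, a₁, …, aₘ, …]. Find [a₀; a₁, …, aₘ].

[17; 2, 6, 2, 34]

a₀ = ⌊√305⌋ = 17.
With m₀=0, d₀=1 and mₖ₊₁ = dₖaₖ − mₖ, dₖ₊₁ = (n − mₖ₊₁²)/dₖ, aₖ₊₁ = ⌊(a₀+mₖ₊₁)/dₖ₊₁⌋:
  k=1: m=17, d=16, a=2
  k=2: m=15, d=5, a=6
  k=3: m=15, d=16, a=2
  k=4: m=17, d=1, a=34
d=1 and a=2a₀=34 at k=4, so the next step gives (m, d) = (17, 16) again — its k=1 value — and the period has length 4.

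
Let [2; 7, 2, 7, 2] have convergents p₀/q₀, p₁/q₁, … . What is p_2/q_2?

Using pₖ = aₖpₖ₋₁ + pₖ₋₂, qₖ = aₖqₖ₋₁ + qₖ₋₂ (with p₋₁=1, p₋₂=0, q₋₁=0, q₋₂=1):
  k=0: a=2, p=2, q=1
  k=1: a=7, p=15, q=7
  k=2: a=2, p=32, q=15

32/15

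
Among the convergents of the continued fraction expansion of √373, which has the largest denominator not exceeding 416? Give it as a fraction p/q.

5118/265

√373 = [19; 3, 5, 5, 3, 38, …] (period length 5).
Convergents:
  p_0/q_0 = 19/1
  p_1/q_1 = 58/3
  p_2/q_2 = 309/16
  p_3/q_3 = 1603/83
  p_4/q_4 = 5118/265
  p_5/q_5 = 196087/10153
q_4 = 265 ≤ 416 < 10153 = q_5, so the answer is 5118/265.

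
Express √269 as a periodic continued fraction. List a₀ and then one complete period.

a₀ = ⌊√269⌋ = 16.

[16; 2, 2, 32]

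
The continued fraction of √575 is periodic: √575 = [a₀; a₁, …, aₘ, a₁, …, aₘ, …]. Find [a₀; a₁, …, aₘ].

a₀ = ⌊√575⌋ = 23.
With m₀=0, d₀=1 and mₖ₊₁ = dₖaₖ − mₖ, dₖ₊₁ = (n − mₖ₊₁²)/dₖ, aₖ₊₁ = ⌊(a₀+mₖ₊₁)/dₖ₊₁⌋:
  k=1: m=23, d=46, a=1
  k=2: m=23, d=1, a=46
d=1 and a=2a₀=46 at k=2, so the next step gives (m, d) = (23, 46) again — its k=1 value — and the period has length 2.

[23; 1, 46]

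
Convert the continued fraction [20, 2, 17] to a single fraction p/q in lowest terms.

717/35

Using pₖ = aₖpₖ₋₁ + pₖ₋₂ and qₖ = aₖqₖ₋₁ + qₖ₋₂:
  k=0: a=20, p=20, q=1
  k=1: a=2, p=41, q=2
  k=2: a=17, p=717, q=35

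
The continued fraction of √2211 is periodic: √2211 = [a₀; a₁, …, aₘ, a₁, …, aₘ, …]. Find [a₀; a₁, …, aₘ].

a₀ = ⌊√2211⌋ = 47.
With m₀=0, d₀=1 and mₖ₊₁ = dₖaₖ − mₖ, dₖ₊₁ = (n − mₖ₊₁²)/dₖ, aₖ₊₁ = ⌊(a₀+mₖ₊₁)/dₖ₊₁⌋:
  k=1: m=47, d=2, a=47
  k=2: m=47, d=1, a=94
d=1 and a=2a₀=94 at k=2, so the next step gives (m, d) = (47, 2) again — its k=1 value — and the period has length 2.

[47; 47, 94]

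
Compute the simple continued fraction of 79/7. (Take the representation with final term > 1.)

79 = 11·7 + 2
7 = 3·2 + 1
2 = 2·1 + 0  (stop)
So 79/7 = [11; 3, 2].

[11; 3, 2]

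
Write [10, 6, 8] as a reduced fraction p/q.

498/49

Fold from the inside: start with 8/1.
  6 + 1/8 = 49/8
  10 + 8/49 = 498/49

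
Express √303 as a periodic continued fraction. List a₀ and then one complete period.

[17; 2, 2, 5, 2, 2, 34]

a₀ = ⌊√303⌋ = 17.
With m₀=0, d₀=1 and mₖ₊₁ = dₖaₖ − mₖ, dₖ₊₁ = (n − mₖ₊₁²)/dₖ, aₖ₊₁ = ⌊(a₀+mₖ₊₁)/dₖ₊₁⌋:
  k=1: m=17, d=14, a=2
  k=2: m=11, d=13, a=2
  k=3: m=15, d=6, a=5
  k=4: m=15, d=13, a=2
  k=5: m=11, d=14, a=2
  k=6: m=17, d=1, a=34
d=1 and a=2a₀=34 at k=6, so the next step gives (m, d) = (17, 14) again — its k=1 value — and the period has length 6.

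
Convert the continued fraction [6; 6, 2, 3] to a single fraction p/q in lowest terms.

Fold from the inside: start with 3/1.
  2 + 1/3 = 7/3
  6 + 3/7 = 45/7
  6 + 7/45 = 277/45

277/45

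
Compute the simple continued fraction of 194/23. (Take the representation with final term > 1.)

194 = 8*23 + 10
23 = 2*10 + 3
10 = 3*3 + 1
3 = 3*1 + 0  (stop)
So 194/23 = [8; 2, 3, 3].

[8; 2, 3, 3]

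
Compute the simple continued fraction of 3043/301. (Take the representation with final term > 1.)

3043 = 10·301 + 33
301 = 9·33 + 4
33 = 8·4 + 1
4 = 4·1 + 0  (stop)
So 3043/301 = [10; 9, 8, 4].

[10; 9, 8, 4]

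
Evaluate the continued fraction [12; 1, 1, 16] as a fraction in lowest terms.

Using pₖ = aₖpₖ₋₁ + pₖ₋₂ and qₖ = aₖqₖ₋₁ + qₖ₋₂:
  k=0: a=12, p=12, q=1
  k=1: a=1, p=13, q=1
  k=2: a=1, p=25, q=2
  k=3: a=16, p=413, q=33

413/33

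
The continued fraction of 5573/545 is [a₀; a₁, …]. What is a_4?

8

5573 = 10·545 + 123   →  a_0 = 10
545 = 4·123 + 53   →  a_1 = 4
123 = 2·53 + 17   →  a_2 = 2
53 = 3·17 + 2   →  a_3 = 3
17 = 8·2 + 1   →  a_4 = 8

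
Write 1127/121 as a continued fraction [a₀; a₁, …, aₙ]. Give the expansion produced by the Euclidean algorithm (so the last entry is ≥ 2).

1127 = 9·121 + 38
121 = 3·38 + 7
38 = 5·7 + 3
7 = 2·3 + 1
3 = 3·1 + 0  (stop)
So 1127/121 = [9; 3, 5, 2, 3].

[9; 3, 5, 2, 3]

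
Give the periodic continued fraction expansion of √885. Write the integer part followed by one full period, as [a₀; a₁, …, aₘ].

a₀ = ⌊√885⌋ = 29.
With m₀=0, d₀=1 and mₖ₊₁ = dₖaₖ − mₖ, dₖ₊₁ = (n − mₖ₊₁²)/dₖ, aₖ₊₁ = ⌊(a₀+mₖ₊₁)/dₖ₊₁⌋:
  k=1: m=29, d=44, a=1
  k=2: m=15, d=15, a=2
  k=3: m=15, d=44, a=1
  k=4: m=29, d=1, a=58
d=1 and a=2a₀=58 at k=4, so the next step gives (m, d) = (29, 44) again — its k=1 value — and the period has length 4.

[29; 1, 2, 1, 58]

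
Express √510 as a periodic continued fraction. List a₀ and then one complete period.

[22; 1, 1, 2, 1, 1, 44]

a₀ = ⌊√510⌋ = 22.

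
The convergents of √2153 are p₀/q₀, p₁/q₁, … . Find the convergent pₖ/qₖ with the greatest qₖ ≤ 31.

√2153 = [46; 2, 2, 92, …] (period length 3).
Convergents:
  p_0/q_0 = 46/1
  p_1/q_1 = 93/2
  p_2/q_2 = 232/5
  p_3/q_3 = 21437/462
q_2 = 5 ≤ 31 < 462 = q_3, so the answer is 232/5.

232/5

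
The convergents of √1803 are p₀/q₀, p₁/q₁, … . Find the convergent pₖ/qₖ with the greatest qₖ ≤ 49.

552/13

√1803 = [42; 2, 6, 28, 6, 2, 84, …] (period length 6).
Convergents:
  p_0/q_0 = 42/1
  p_1/q_1 = 85/2
  p_2/q_2 = 552/13
  p_3/q_3 = 15541/366
q_2 = 13 ≤ 49 < 366 = q_3, so the answer is 552/13.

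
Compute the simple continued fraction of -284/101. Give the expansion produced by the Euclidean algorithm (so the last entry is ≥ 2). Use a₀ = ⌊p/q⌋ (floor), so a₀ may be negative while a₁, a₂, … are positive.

-284 = -3×101 + 19
101 = 5×19 + 6
19 = 3×6 + 1
6 = 6×1 + 0  (stop)
So -284/101 = [-3; 5, 3, 6].

[-3; 5, 3, 6]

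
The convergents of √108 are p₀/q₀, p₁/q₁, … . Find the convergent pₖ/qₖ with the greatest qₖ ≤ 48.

√108 = [10; 2, 1, 1, 4, 1, 1, 2, 20, …] (period length 8).
Convergents:
  p_0/q_0 = 10/1
  p_1/q_1 = 21/2
  p_2/q_2 = 31/3
  p_3/q_3 = 52/5
  p_4/q_4 = 239/23
  p_5/q_5 = 291/28
  p_6/q_6 = 530/51
q_5 = 28 ≤ 48 < 51 = q_6, so the answer is 291/28.

291/28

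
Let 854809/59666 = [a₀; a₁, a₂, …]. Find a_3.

11

854809 = 14·59666 + 19485   →  a_0 = 14
59666 = 3·19485 + 1211   →  a_1 = 3
19485 = 16·1211 + 109   →  a_2 = 16
1211 = 11·109 + 12   →  a_3 = 11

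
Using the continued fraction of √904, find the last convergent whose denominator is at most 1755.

27090/901

√904 = [30; 15, 60, …] (period length 2).
Convergents:
  p_0/q_0 = 30/1
  p_1/q_1 = 451/15
  p_2/q_2 = 27090/901
  p_3/q_3 = 406801/13530
q_2 = 901 ≤ 1755 < 13530 = q_3, so the answer is 27090/901.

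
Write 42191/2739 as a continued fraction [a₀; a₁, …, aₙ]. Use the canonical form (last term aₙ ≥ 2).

[15; 2, 2, 10, 7, 2, 3]

42191 = 15·2739 + 1106
2739 = 2·1106 + 527
1106 = 2·527 + 52
527 = 10·52 + 7
52 = 7·7 + 3
7 = 2·3 + 1
3 = 3·1 + 0  (stop)
So 42191/2739 = [15; 2, 2, 10, 7, 2, 3].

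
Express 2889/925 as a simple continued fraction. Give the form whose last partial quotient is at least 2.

2889 = 3*925 + 114
925 = 8*114 + 13
114 = 8*13 + 10
13 = 1*10 + 3
10 = 3*3 + 1
3 = 3*1 + 0  (stop)
So 2889/925 = [3; 8, 8, 1, 3, 3].

[3; 8, 8, 1, 3, 3]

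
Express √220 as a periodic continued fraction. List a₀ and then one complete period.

[14; 1, 4, 1, 28]

a₀ = ⌊√220⌋ = 14.
With m₀=0, d₀=1 and mₖ₊₁ = dₖaₖ − mₖ, dₖ₊₁ = (n − mₖ₊₁²)/dₖ, aₖ₊₁ = ⌊(a₀+mₖ₊₁)/dₖ₊₁⌋:
  k=1: m=14, d=24, a=1
  k=2: m=10, d=5, a=4
  k=3: m=10, d=24, a=1
  k=4: m=14, d=1, a=28
d=1 and a=2a₀=28 at k=4, so the next step gives (m, d) = (14, 24) again — its k=1 value — and the period has length 4.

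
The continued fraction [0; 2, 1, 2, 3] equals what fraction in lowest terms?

10/27

Using pₖ = aₖpₖ₋₁ + pₖ₋₂ and qₖ = aₖqₖ₋₁ + qₖ₋₂:
  k=0: a=0, p=0, q=1
  k=1: a=2, p=1, q=2
  k=2: a=1, p=1, q=3
  k=3: a=2, p=3, q=8
  k=4: a=3, p=10, q=27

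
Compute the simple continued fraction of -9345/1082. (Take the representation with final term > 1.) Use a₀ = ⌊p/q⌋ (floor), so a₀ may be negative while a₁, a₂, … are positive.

[-9; 2, 1, 3, 19, 2, 2]

-9345 = -9·1082 + 393
1082 = 2·393 + 296
393 = 1·296 + 97
296 = 3·97 + 5
97 = 19·5 + 2
5 = 2·2 + 1
2 = 2·1 + 0  (stop)
So -9345/1082 = [-9; 2, 1, 3, 19, 2, 2].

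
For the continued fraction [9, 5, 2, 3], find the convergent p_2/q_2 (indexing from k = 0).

Using pₖ = aₖpₖ₋₁ + pₖ₋₂, qₖ = aₖqₖ₋₁ + qₖ₋₂ (with p₋₁=1, p₋₂=0, q₋₁=0, q₋₂=1):
  k=0: a=9, p=9, q=1
  k=1: a=5, p=46, q=5
  k=2: a=2, p=101, q=11

101/11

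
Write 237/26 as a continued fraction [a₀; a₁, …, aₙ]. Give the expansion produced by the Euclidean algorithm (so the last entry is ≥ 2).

[9; 8, 1, 2]

237 = 9*26 + 3
26 = 8*3 + 2
3 = 1*2 + 1
2 = 2*1 + 0  (stop)
So 237/26 = [9; 8, 1, 2].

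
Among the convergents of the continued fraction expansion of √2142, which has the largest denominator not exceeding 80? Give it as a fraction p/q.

√2142 = [46; 3, 1, 1, 4, 1, 1, 3, 92, …] (period length 8).
Convergents:
  p_0/q_0 = 46/1
  p_1/q_1 = 139/3
  p_2/q_2 = 185/4
  p_3/q_3 = 324/7
  p_4/q_4 = 1481/32
  p_5/q_5 = 1805/39
  p_6/q_6 = 3286/71
  p_7/q_7 = 11663/252
q_6 = 71 ≤ 80 < 252 = q_7, so the answer is 3286/71.

3286/71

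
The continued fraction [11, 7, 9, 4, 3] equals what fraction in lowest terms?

9503/853

Using pₖ = aₖpₖ₋₁ + pₖ₋₂ and qₖ = aₖqₖ₋₁ + qₖ₋₂:
  k=0: a=11, p=11, q=1
  k=1: a=7, p=78, q=7
  k=2: a=9, p=713, q=64
  k=3: a=4, p=2930, q=263
  k=4: a=3, p=9503, q=853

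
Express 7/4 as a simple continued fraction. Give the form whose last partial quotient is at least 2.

7 = 1×4 + 3
4 = 1×3 + 1
3 = 3×1 + 0  (stop)
So 7/4 = [1; 1, 3].

[1; 1, 3]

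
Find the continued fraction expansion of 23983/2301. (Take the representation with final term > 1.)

[10; 2, 2, 1, 2, 1, 6, 13]

23983 = 10*2301 + 973
2301 = 2*973 + 355
973 = 2*355 + 263
355 = 1*263 + 92
263 = 2*92 + 79
92 = 1*79 + 13
79 = 6*13 + 1
13 = 13*1 + 0  (stop)
So 23983/2301 = [10; 2, 2, 1, 2, 1, 6, 13].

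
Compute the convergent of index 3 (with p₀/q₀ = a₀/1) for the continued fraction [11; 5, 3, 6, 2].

Using pₖ = aₖpₖ₋₁ + pₖ₋₂, qₖ = aₖqₖ₋₁ + qₖ₋₂ (with p₋₁=1, p₋₂=0, q₋₁=0, q₋₂=1):
  k=0: a=11, p=11, q=1
  k=1: a=5, p=56, q=5
  k=2: a=3, p=179, q=16
  k=3: a=6, p=1130, q=101

1130/101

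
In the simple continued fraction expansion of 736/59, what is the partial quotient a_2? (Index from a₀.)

9

736 = 12·59 + 28   →  a_0 = 12
59 = 2·28 + 3   →  a_1 = 2
28 = 9·3 + 1   →  a_2 = 9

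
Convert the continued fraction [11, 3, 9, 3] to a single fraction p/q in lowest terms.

Using pₖ = aₖpₖ₋₁ + pₖ₋₂ and qₖ = aₖqₖ₋₁ + qₖ₋₂:
  k=0: a=11, p=11, q=1
  k=1: a=3, p=34, q=3
  k=2: a=9, p=317, q=28
  k=3: a=3, p=985, q=87

985/87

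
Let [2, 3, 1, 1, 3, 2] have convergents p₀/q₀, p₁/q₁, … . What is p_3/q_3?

Using pₖ = aₖpₖ₋₁ + pₖ₋₂, qₖ = aₖqₖ₋₁ + qₖ₋₂ (with p₋₁=1, p₋₂=0, q₋₁=0, q₋₂=1):
  k=0: a=2, p=2, q=1
  k=1: a=3, p=7, q=3
  k=2: a=1, p=9, q=4
  k=3: a=1, p=16, q=7

16/7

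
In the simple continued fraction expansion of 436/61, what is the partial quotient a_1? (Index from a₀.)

6

436 = 7·61 + 9   →  a_0 = 7
61 = 6·9 + 7   →  a_1 = 6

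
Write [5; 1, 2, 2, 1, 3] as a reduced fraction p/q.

211/37

Fold from the inside: start with 3/1.
  1 + 1/3 = 4/3
  2 + 3/4 = 11/4
  2 + 4/11 = 26/11
  1 + 11/26 = 37/26
  5 + 26/37 = 211/37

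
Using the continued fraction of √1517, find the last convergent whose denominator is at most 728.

28082/721

√1517 = [38; 1, 18, 2, 18, 1, 76, …] (period length 6).
Convergents:
  p_0/q_0 = 38/1
  p_1/q_1 = 39/1
  p_2/q_2 = 740/19
  p_3/q_3 = 1519/39
  p_4/q_4 = 28082/721
  p_5/q_5 = 29601/760
q_4 = 721 ≤ 728 < 760 = q_5, so the answer is 28082/721.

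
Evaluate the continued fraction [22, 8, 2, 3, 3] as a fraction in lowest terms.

4291/194

Using pₖ = aₖpₖ₋₁ + pₖ₋₂ and qₖ = aₖqₖ₋₁ + qₖ₋₂:
  k=0: a=22, p=22, q=1
  k=1: a=8, p=177, q=8
  k=2: a=2, p=376, q=17
  k=3: a=3, p=1305, q=59
  k=4: a=3, p=4291, q=194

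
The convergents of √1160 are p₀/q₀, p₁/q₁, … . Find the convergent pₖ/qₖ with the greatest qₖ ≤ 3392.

√1160 = [34; 17, 68, …] (period length 2).
Convergents:
  p_0/q_0 = 34/1
  p_1/q_1 = 579/17
  p_2/q_2 = 39406/1157
  p_3/q_3 = 670481/19686
q_2 = 1157 ≤ 3392 < 19686 = q_3, so the answer is 39406/1157.

39406/1157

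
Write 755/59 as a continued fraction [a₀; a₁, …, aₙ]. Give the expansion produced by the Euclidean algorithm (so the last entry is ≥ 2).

[12; 1, 3, 1, 11]

755 = 12·59 + 47
59 = 1·47 + 12
47 = 3·12 + 11
12 = 1·11 + 1
11 = 11·1 + 0  (stop)
So 755/59 = [12; 1, 3, 1, 11].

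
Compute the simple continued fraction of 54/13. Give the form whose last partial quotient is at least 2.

54 = 4×13 + 2
13 = 6×2 + 1
2 = 2×1 + 0  (stop)
So 54/13 = [4; 6, 2].

[4; 6, 2]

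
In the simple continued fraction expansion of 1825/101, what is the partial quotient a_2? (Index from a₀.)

2

1825 = 18·101 + 7   →  a_0 = 18
101 = 14·7 + 3   →  a_1 = 14
7 = 2·3 + 1   →  a_2 = 2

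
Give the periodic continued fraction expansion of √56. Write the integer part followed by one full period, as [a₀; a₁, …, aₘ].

[7; 2, 14]

a₀ = ⌊√56⌋ = 7.
With m₀=0, d₀=1 and mₖ₊₁ = dₖaₖ − mₖ, dₖ₊₁ = (n − mₖ₊₁²)/dₖ, aₖ₊₁ = ⌊(a₀+mₖ₊₁)/dₖ₊₁⌋:
  k=1: m=7, d=7, a=2
  k=2: m=7, d=1, a=14
d=1 and a=2a₀=14 at k=2, so the next step gives (m, d) = (7, 7) again — its k=1 value — and the period has length 2.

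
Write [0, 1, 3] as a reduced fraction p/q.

3/4

Fold from the inside: start with 3/1.
  1 + 1/3 = 4/3
  0 + 3/4 = 3/4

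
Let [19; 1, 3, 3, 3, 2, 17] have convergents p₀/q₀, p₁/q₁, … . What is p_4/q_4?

850/43

Using pₖ = aₖpₖ₋₁ + pₖ₋₂, qₖ = aₖqₖ₋₁ + qₖ₋₂ (with p₋₁=1, p₋₂=0, q₋₁=0, q₋₂=1):
  k=0: a=19, p=19, q=1
  k=1: a=1, p=20, q=1
  k=2: a=3, p=79, q=4
  k=3: a=3, p=257, q=13
  k=4: a=3, p=850, q=43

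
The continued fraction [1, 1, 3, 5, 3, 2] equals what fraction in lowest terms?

273/155

Fold from the inside: start with 2/1.
  3 + 1/2 = 7/2
  5 + 2/7 = 37/7
  3 + 7/37 = 118/37
  1 + 37/118 = 155/118
  1 + 118/155 = 273/155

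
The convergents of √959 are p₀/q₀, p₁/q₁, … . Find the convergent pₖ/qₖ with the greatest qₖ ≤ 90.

√959 = [30; 1, 29, 1, 60, …] (period length 4).
Convergents:
  p_0/q_0 = 30/1
  p_1/q_1 = 31/1
  p_2/q_2 = 929/30
  p_3/q_3 = 960/31
  p_4/q_4 = 58529/1890
q_3 = 31 ≤ 90 < 1890 = q_4, so the answer is 960/31.

960/31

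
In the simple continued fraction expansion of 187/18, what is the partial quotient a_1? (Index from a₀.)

2

187 = 10·18 + 7   →  a_0 = 10
18 = 2·7 + 4   →  a_1 = 2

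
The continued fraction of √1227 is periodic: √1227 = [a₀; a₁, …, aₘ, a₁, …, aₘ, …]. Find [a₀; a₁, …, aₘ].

a₀ = ⌊√1227⌋ = 35.
With m₀=0, d₀=1 and mₖ₊₁ = dₖaₖ − mₖ, dₖ₊₁ = (n − mₖ₊₁²)/dₖ, aₖ₊₁ = ⌊(a₀+mₖ₊₁)/dₖ₊₁⌋:
  k=1: m=35, d=2, a=35
  k=2: m=35, d=1, a=70
d=1 and a=2a₀=70 at k=2, so the next step gives (m, d) = (35, 2) again — its k=1 value — and the period has length 2.

[35; 35, 70]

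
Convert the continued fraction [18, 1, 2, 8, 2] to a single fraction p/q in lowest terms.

990/53

Fold from the inside: start with 2/1.
  8 + 1/2 = 17/2
  2 + 2/17 = 36/17
  1 + 17/36 = 53/36
  18 + 36/53 = 990/53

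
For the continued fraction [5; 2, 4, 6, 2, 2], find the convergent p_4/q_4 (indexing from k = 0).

659/121

Using pₖ = aₖpₖ₋₁ + pₖ₋₂, qₖ = aₖqₖ₋₁ + qₖ₋₂ (with p₋₁=1, p₋₂=0, q₋₁=0, q₋₂=1):
  k=0: a=5, p=5, q=1
  k=1: a=2, p=11, q=2
  k=2: a=4, p=49, q=9
  k=3: a=6, p=305, q=56
  k=4: a=2, p=659, q=121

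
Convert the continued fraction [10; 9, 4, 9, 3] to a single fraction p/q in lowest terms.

10745/1063

Using pₖ = aₖpₖ₋₁ + pₖ₋₂ and qₖ = aₖqₖ₋₁ + qₖ₋₂:
  k=0: a=10, p=10, q=1
  k=1: a=9, p=91, q=9
  k=2: a=4, p=374, q=37
  k=3: a=9, p=3457, q=342
  k=4: a=3, p=10745, q=1063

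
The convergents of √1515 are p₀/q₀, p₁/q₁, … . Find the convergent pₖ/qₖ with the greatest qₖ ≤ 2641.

39429/1013

√1515 = [38; 1, 11, 1, 76, …] (period length 4).
Convergents:
  p_0/q_0 = 38/1
  p_1/q_1 = 39/1
  p_2/q_2 = 467/12
  p_3/q_3 = 506/13
  p_4/q_4 = 38923/1000
  p_5/q_5 = 39429/1013
  p_6/q_6 = 472642/12143
q_5 = 1013 ≤ 2641 < 12143 = q_6, so the answer is 39429/1013.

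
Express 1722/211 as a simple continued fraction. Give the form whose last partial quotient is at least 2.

[8; 6, 4, 1, 6]

1722 = 8·211 + 34
211 = 6·34 + 7
34 = 4·7 + 6
7 = 1·6 + 1
6 = 6·1 + 0  (stop)
So 1722/211 = [8; 6, 4, 1, 6].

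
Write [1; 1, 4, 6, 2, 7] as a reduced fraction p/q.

903/500

Using pₖ = aₖpₖ₋₁ + pₖ₋₂ and qₖ = aₖqₖ₋₁ + qₖ₋₂:
  k=0: a=1, p=1, q=1
  k=1: a=1, p=2, q=1
  k=2: a=4, p=9, q=5
  k=3: a=6, p=56, q=31
  k=4: a=2, p=121, q=67
  k=5: a=7, p=903, q=500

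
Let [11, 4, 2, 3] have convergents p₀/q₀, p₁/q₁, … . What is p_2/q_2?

Using pₖ = aₖpₖ₋₁ + pₖ₋₂, qₖ = aₖqₖ₋₁ + qₖ₋₂ (with p₋₁=1, p₋₂=0, q₋₁=0, q₋₂=1):
  k=0: a=11, p=11, q=1
  k=1: a=4, p=45, q=4
  k=2: a=2, p=101, q=9

101/9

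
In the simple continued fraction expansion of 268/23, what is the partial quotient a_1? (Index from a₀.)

1

268 = 11·23 + 15   →  a_0 = 11
23 = 1·15 + 8   →  a_1 = 1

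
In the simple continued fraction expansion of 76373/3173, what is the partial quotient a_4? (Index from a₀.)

76373 = 24·3173 + 221   →  a_0 = 24
3173 = 14·221 + 79   →  a_1 = 14
221 = 2·79 + 63   →  a_2 = 2
79 = 1·63 + 16   →  a_3 = 1
63 = 3·16 + 15   →  a_4 = 3

3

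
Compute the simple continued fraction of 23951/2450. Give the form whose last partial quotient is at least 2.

[9; 1, 3, 2, 6, 5, 8]

23951 = 9·2450 + 1901
2450 = 1·1901 + 549
1901 = 3·549 + 254
549 = 2·254 + 41
254 = 6·41 + 8
41 = 5·8 + 1
8 = 8·1 + 0  (stop)
So 23951/2450 = [9; 1, 3, 2, 6, 5, 8].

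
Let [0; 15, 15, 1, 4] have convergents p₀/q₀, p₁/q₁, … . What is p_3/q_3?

16/241

Using pₖ = aₖpₖ₋₁ + pₖ₋₂, qₖ = aₖqₖ₋₁ + qₖ₋₂ (with p₋₁=1, p₋₂=0, q₋₁=0, q₋₂=1):
  k=0: a=0, p=0, q=1
  k=1: a=15, p=1, q=15
  k=2: a=15, p=15, q=226
  k=3: a=1, p=16, q=241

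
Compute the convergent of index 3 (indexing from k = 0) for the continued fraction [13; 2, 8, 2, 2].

485/36

Using pₖ = aₖpₖ₋₁ + pₖ₋₂, qₖ = aₖqₖ₋₁ + qₖ₋₂ (with p₋₁=1, p₋₂=0, q₋₁=0, q₋₂=1):
  k=0: a=13, p=13, q=1
  k=1: a=2, p=27, q=2
  k=2: a=8, p=229, q=17
  k=3: a=2, p=485, q=36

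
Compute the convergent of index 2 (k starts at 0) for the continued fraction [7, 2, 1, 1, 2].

Using pₖ = aₖpₖ₋₁ + pₖ₋₂, qₖ = aₖqₖ₋₁ + qₖ₋₂ (with p₋₁=1, p₋₂=0, q₋₁=0, q₋₂=1):
  k=0: a=7, p=7, q=1
  k=1: a=2, p=15, q=2
  k=2: a=1, p=22, q=3

22/3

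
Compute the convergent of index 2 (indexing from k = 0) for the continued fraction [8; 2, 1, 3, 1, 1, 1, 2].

25/3

Using pₖ = aₖpₖ₋₁ + pₖ₋₂, qₖ = aₖqₖ₋₁ + qₖ₋₂ (with p₋₁=1, p₋₂=0, q₋₁=0, q₋₂=1):
  k=0: a=8, p=8, q=1
  k=1: a=2, p=17, q=2
  k=2: a=1, p=25, q=3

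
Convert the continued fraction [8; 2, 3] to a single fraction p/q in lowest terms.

59/7

Using pₖ = aₖpₖ₋₁ + pₖ₋₂ and qₖ = aₖqₖ₋₁ + qₖ₋₂:
  k=0: a=8, p=8, q=1
  k=1: a=2, p=17, q=2
  k=2: a=3, p=59, q=7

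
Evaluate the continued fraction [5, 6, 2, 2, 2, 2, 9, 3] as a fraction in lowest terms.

28043/5439

Using pₖ = aₖpₖ₋₁ + pₖ₋₂ and qₖ = aₖqₖ₋₁ + qₖ₋₂:
  k=0: a=5, p=5, q=1
  k=1: a=6, p=31, q=6
  k=2: a=2, p=67, q=13
  k=3: a=2, p=165, q=32
  k=4: a=2, p=397, q=77
  k=5: a=2, p=959, q=186
  k=6: a=9, p=9028, q=1751
  k=7: a=3, p=28043, q=5439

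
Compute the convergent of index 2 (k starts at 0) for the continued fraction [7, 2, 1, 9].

22/3

Using pₖ = aₖpₖ₋₁ + pₖ₋₂, qₖ = aₖqₖ₋₁ + qₖ₋₂ (with p₋₁=1, p₋₂=0, q₋₁=0, q₋₂=1):
  k=0: a=7, p=7, q=1
  k=1: a=2, p=15, q=2
  k=2: a=1, p=22, q=3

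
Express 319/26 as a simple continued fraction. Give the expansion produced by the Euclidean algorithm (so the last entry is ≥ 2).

319 = 12*26 + 7
26 = 3*7 + 5
7 = 1*5 + 2
5 = 2*2 + 1
2 = 2*1 + 0  (stop)
So 319/26 = [12; 3, 1, 2, 2].

[12; 3, 1, 2, 2]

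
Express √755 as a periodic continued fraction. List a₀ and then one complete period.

a₀ = ⌊√755⌋ = 27.
With m₀=0, d₀=1 and mₖ₊₁ = dₖaₖ − mₖ, dₖ₊₁ = (n − mₖ₊₁²)/dₖ, aₖ₊₁ = ⌊(a₀+mₖ₊₁)/dₖ₊₁⌋:
  k=1: m=27, d=26, a=2
  k=2: m=25, d=5, a=10
  k=3: m=25, d=26, a=2
  k=4: m=27, d=1, a=54
d=1 and a=2a₀=54 at k=4, so the next step gives (m, d) = (27, 26) again — its k=1 value — and the period has length 4.

[27; 2, 10, 2, 54]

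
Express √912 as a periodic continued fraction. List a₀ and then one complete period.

[30; 5, 60]

a₀ = ⌊√912⌋ = 30.
With m₀=0, d₀=1 and mₖ₊₁ = dₖaₖ − mₖ, dₖ₊₁ = (n − mₖ₊₁²)/dₖ, aₖ₊₁ = ⌊(a₀+mₖ₊₁)/dₖ₊₁⌋:
  k=1: m=30, d=12, a=5
  k=2: m=30, d=1, a=60
d=1 and a=2a₀=60 at k=2, so the next step gives (m, d) = (30, 12) again — its k=1 value — and the period has length 2.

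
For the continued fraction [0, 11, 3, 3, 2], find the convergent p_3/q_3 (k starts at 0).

10/113

Using pₖ = aₖpₖ₋₁ + pₖ₋₂, qₖ = aₖqₖ₋₁ + qₖ₋₂ (with p₋₁=1, p₋₂=0, q₋₁=0, q₋₂=1):
  k=0: a=0, p=0, q=1
  k=1: a=11, p=1, q=11
  k=2: a=3, p=3, q=34
  k=3: a=3, p=10, q=113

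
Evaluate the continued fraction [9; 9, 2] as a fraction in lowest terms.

Fold from the inside: start with 2/1.
  9 + 1/2 = 19/2
  9 + 2/19 = 173/19

173/19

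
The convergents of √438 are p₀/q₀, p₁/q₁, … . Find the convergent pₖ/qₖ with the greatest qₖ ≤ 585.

√438 = [20; 1, 12, 1, 40, …] (period length 4).
Convergents:
  p_0/q_0 = 20/1
  p_1/q_1 = 21/1
  p_2/q_2 = 272/13
  p_3/q_3 = 293/14
  p_4/q_4 = 11992/573
  p_5/q_5 = 12285/587
q_4 = 573 ≤ 585 < 587 = q_5, so the answer is 11992/573.

11992/573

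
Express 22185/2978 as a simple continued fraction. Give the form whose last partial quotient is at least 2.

[7; 2, 4, 2, 6, 3, 7]

22185 = 7*2978 + 1339
2978 = 2*1339 + 300
1339 = 4*300 + 139
300 = 2*139 + 22
139 = 6*22 + 7
22 = 3*7 + 1
7 = 7*1 + 0  (stop)
So 22185/2978 = [7; 2, 4, 2, 6, 3, 7].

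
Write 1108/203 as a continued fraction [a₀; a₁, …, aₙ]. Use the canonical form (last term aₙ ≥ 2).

1108 = 5×203 + 93
203 = 2×93 + 17
93 = 5×17 + 8
17 = 2×8 + 1
8 = 8×1 + 0  (stop)
So 1108/203 = [5; 2, 5, 2, 8].

[5; 2, 5, 2, 8]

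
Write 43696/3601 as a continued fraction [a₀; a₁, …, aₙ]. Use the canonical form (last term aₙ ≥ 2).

[12; 7, 2, 3, 1, 2, 19]

43696 = 12×3601 + 484
3601 = 7×484 + 213
484 = 2×213 + 58
213 = 3×58 + 39
58 = 1×39 + 19
39 = 2×19 + 1
19 = 19×1 + 0  (stop)
So 43696/3601 = [12; 7, 2, 3, 1, 2, 19].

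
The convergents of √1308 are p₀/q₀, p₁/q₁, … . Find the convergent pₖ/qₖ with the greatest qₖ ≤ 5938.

94177/2604

√1308 = [36; 6, 72, …] (period length 2).
Convergents:
  p_0/q_0 = 36/1
  p_1/q_1 = 217/6
  p_2/q_2 = 15660/433
  p_3/q_3 = 94177/2604
  p_4/q_4 = 6796404/187921
q_3 = 2604 ≤ 5938 < 187921 = q_4, so the answer is 94177/2604.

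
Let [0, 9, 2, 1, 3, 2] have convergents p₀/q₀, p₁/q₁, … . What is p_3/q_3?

3/28

Using pₖ = aₖpₖ₋₁ + pₖ₋₂, qₖ = aₖqₖ₋₁ + qₖ₋₂ (with p₋₁=1, p₋₂=0, q₋₁=0, q₋₂=1):
  k=0: a=0, p=0, q=1
  k=1: a=9, p=1, q=9
  k=2: a=2, p=2, q=19
  k=3: a=1, p=3, q=28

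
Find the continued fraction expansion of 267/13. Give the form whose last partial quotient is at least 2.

[20; 1, 1, 6]

267 = 20·13 + 7
13 = 1·7 + 6
7 = 1·6 + 1
6 = 6·1 + 0  (stop)
So 267/13 = [20; 1, 1, 6].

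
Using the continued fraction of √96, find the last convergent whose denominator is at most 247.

970/99

√96 = [9; 1, 3, 1, 18, …] (period length 4).
Convergents:
  p_0/q_0 = 9/1
  p_1/q_1 = 10/1
  p_2/q_2 = 39/4
  p_3/q_3 = 49/5
  p_4/q_4 = 921/94
  p_5/q_5 = 970/99
  p_6/q_6 = 3831/391
q_5 = 99 ≤ 247 < 391 = q_6, so the answer is 970/99.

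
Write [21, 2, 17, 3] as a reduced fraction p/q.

2299/107

Using pₖ = aₖpₖ₋₁ + pₖ₋₂ and qₖ = aₖqₖ₋₁ + qₖ₋₂:
  k=0: a=21, p=21, q=1
  k=1: a=2, p=43, q=2
  k=2: a=17, p=752, q=35
  k=3: a=3, p=2299, q=107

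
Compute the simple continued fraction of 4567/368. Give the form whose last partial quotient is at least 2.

[12; 2, 2, 3, 2, 9]

4567 = 12·368 + 151
368 = 2·151 + 66
151 = 2·66 + 19
66 = 3·19 + 9
19 = 2·9 + 1
9 = 9·1 + 0  (stop)
So 4567/368 = [12; 2, 2, 3, 2, 9].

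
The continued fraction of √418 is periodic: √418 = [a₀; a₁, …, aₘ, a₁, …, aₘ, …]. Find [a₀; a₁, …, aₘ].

[20; 2, 4, 20, 4, 2, 40]

a₀ = ⌊√418⌋ = 20.
With m₀=0, d₀=1 and mₖ₊₁ = dₖaₖ − mₖ, dₖ₊₁ = (n − mₖ₊₁²)/dₖ, aₖ₊₁ = ⌊(a₀+mₖ₊₁)/dₖ₊₁⌋:
  k=1: m=20, d=18, a=2
  k=2: m=16, d=9, a=4
  k=3: m=20, d=2, a=20
  k=4: m=20, d=9, a=4
  k=5: m=16, d=18, a=2
  k=6: m=20, d=1, a=40
d=1 and a=2a₀=40 at k=6, so the next step gives (m, d) = (20, 18) again — its k=1 value — and the period has length 6.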